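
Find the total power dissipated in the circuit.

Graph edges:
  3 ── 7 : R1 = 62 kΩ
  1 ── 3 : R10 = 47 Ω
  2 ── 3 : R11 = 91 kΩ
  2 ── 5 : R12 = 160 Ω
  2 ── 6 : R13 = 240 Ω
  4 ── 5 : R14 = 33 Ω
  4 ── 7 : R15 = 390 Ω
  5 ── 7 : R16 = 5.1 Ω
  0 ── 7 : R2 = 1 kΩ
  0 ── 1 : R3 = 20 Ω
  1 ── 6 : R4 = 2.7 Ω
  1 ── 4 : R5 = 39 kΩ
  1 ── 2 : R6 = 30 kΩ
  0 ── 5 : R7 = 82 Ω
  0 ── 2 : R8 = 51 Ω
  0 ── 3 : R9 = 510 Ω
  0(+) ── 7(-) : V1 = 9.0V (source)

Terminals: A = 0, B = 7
Nodal analysis, taking node 7 as the 0 V reference.
Source V1 fixes V_0 = 9 V.
KCL at each unknown node (sum of currents leaving = 0; resistances in Ω):
  Node 1: (V_1 - 9)/20 + (V_1 - V_6)/2.7 + (V_1 - V_4)/39000 + (V_1 - V_2)/30000 + (V_1 - V_3)/47 = 0
  Node 2: (V_2 - V_1)/30000 + (V_2 - 9)/51 + (V_2 - V_3)/91000 + (V_2 - V_5)/160 + (V_2 - V_6)/240 = 0
  Node 3: (V_3 - 0)/62000 + (V_3 - 9)/510 + (V_3 - V_1)/47 + (V_3 - V_2)/91000 = 0
  Node 4: (V_4 - V_1)/39000 + (V_4 - V_5)/33 + (V_4 - 0)/390 = 0
  Node 5: (V_5 - 9)/82 + (V_5 - V_2)/160 + (V_5 - V_4)/33 + (V_5 - 0)/5.1 = 0
  Node 6: (V_6 - V_1)/2.7 + (V_6 - V_2)/240 = 0
Collecting terms (coefficients in siemens):
  0.4417·V_1 - 0.00003333·V_2 - 0.02128·V_3 - 0.00002564·V_4 - 0.3704·V_6 = 0.45
  0.03007·V_2 - 0.00003333·V_1 - 0.00001099·V_3 - 0.00625·V_5 - 0.004167·V_6 = 0.1765
  0.02326·V_3 - 0.02128·V_1 - 0.00001099·V_2 = 0.01765
  0.03289·V_4 - 0.00002564·V_1 - 0.0303·V_5 = 0
  0.2448·V_5 - 0.00625·V_2 - 0.0303·V_4 = 0.1098
  0.3745·V_6 - 0.3704·V_1 - 0.004167·V_2 = 0
Solving these 6 simultaneous equations (Gaussian elimination) gives:
  V_1 = 8.864 V, V_2 = 7.257 V, V_3 = 8.869 V, V_4 = 0.6666 V
  V_5 = 0.7161 V, V_6 = 8.846 V
Power in each resistor, P = (ΔV)²/R:
  P_R1 = (8.869 - 0)²/62000 = 0.001269 W
  P_R2 = (9 - 0)²/1000 = 0.081 W
  P_R3 = (9 - 8.864)²/20 = 0.0009223 W
  P_R4 = (8.864 - 8.846)²/2.7 = 0.0001185 W
  P_R5 = (8.864 - 0.6666)²/39000 = 0.001723 W
  P_R6 = (8.864 - 7.257)²/30000 = 0.00008614 W
  P_R7 = (9 - 0.7161)²/82 = 0.8369 W
  P_R8 = (9 - 7.257)²/51 = 0.05959 W
  P_R9 = (9 - 8.869)²/510 = 0.00003379 W
  P_R10 = (8.864 - 8.869)²/47 = 0.0000004389 W
  P_R11 = (7.257 - 8.869)²/91000 = 0.00002856 W
  P_R12 = (7.257 - 0.7161)²/160 = 0.2674 W
  P_R13 = (7.257 - 8.846)²/240 = 0.01053 W
  P_R14 = (0.6666 - 0.7161)²/33 = 0.00007415 W
  P_R15 = (0.6666 - 0)²/390 = 0.001139 W
  P_R16 = (0.7161 - 0)²/5.1 = 0.1005 W
P_total = P_R1 + P_R2 + P_R3 + P_R4 + P_R5 + P_R6 + P_R7 + P_R8 + P_R9 + P_R10 + P_R11 + P_R12 + P_R13 + P_R14 + P_R15 + P_R16 = 1.361 W

Final answer: 1.361 W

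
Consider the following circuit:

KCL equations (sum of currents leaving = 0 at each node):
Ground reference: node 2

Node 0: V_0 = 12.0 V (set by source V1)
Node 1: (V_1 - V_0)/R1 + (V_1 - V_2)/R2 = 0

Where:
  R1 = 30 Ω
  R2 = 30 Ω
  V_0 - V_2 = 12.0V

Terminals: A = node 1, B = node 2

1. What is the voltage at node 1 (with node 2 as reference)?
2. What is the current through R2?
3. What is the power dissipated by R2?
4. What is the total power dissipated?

Nodal analysis, taking node 2 as the 0 V reference.
Source V1 fixes V_0 = 12 V.
KCL at each unknown node (sum of currents leaving = 0; resistances in Ω):
  Node 1: (V_1 - 12)/30 + (V_1 - 0)/30 = 0
Collecting terms: 0.06667 × V_1 = 0.4  =>  V_1 = 6 V
Part 1:
  Read off the nodal solution: V_1 = 6 V
Part 2:
  I_R2 = (V_1 - V_2)/R2 = (6 - 0)/30 = 0.2 A
  Magnitude: I_R2 = 0.2 A
Part 3:
  I_R2 = (V_1 - V_2)/R2 = (6 - 0)/30 = 0.2 A
  P_R2 = I_R2² × R2 = (0.2)² × 30 = 1.2 W
Part 4:
  Power in each resistor, P = (ΔV)²/R:
    P_R1 = (12 - 6)²/30 = 1.2 W
    P_R2 = (6 - 0)²/30 = 1.2 W
  P_total = P_R1 + P_R2 = 2.4 W

Final answers:
1. V_1 = 6 V
2. I_R2 = 0.2 A
3. P_R2 = 1.2 W
4. P_total = 2.4 W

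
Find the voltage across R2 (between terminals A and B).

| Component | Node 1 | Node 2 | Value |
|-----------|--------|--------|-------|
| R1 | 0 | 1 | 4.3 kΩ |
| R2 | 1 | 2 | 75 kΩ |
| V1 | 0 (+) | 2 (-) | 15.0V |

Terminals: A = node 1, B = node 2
R1 and R2 are in series across V1 (node 0 → node 1 → node 2), and the output A–B is taken across R2, so this is a voltage divider.
Series current: I = V1/(R1 + R2) = 15/(4300 + 75000) = 15/79300 = 0.0001892 A
V_R2 = I × R2 = V1 × R2/(R1 + R2) = 15 × 75000/79300 = 14.19 V

Final answer: 14.19 V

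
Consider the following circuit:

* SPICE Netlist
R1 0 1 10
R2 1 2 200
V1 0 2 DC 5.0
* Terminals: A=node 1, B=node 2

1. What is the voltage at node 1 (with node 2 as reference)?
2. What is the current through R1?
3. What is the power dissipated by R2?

Nodal analysis, taking node 2 as the 0 V reference.
Source V1 fixes V_0 = 5 V.
KCL at each unknown node (sum of currents leaving = 0; resistances in Ω):
  Node 1: (V_1 - 5)/10 + (V_1 - 0)/200 = 0
Collecting terms: 0.105 × V_1 = 0.5  =>  V_1 = 4.762 V
Part 1:
  Read off the nodal solution: V_1 = 4.762 V
Part 2:
  I_R1 = (V_0 - V_1)/R1 = (5 - 4.762)/10 = 0.02381 A
  Magnitude: I_R1 = 0.02381 A
Part 3:
  I_R2 = (V_1 - V_2)/R2 = (4.762 - 0)/200 = 0.02381 A
  P_R2 = I_R2² × R2 = (0.02381)² × 200 = 0.1134 W

Final answers:
1. V_1 = 4.762 V
2. I_R1 = 0.02381 A
3. P_R2 = 0.1134 W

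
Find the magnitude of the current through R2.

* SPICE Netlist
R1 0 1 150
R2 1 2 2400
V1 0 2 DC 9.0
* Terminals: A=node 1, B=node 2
Nodal analysis, taking node 2 as the 0 V reference.
Source V1 fixes V_0 = 9 V.
KCL at each unknown node (sum of currents leaving = 0; resistances in Ω):
  Node 1: (V_1 - 9)/150 + (V_1 - 0)/2400 = 0
Collecting terms: 0.007083 × V_1 = 0.06  =>  V_1 = 8.471 V
I_R2 = (V_1 - V_2)/R2 = (8.471 - 0)/2400 = 0.003529 A
|I_R2| = 0.003529 A

Final answer: |I_R2| = 0.003529 A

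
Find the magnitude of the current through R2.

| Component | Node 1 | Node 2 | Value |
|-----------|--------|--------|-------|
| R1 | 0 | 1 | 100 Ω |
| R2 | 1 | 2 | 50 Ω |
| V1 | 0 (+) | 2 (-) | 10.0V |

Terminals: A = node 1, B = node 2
Nodal analysis, taking node 2 as the 0 V reference.
Source V1 fixes V_0 = 10 V.
KCL at each unknown node (sum of currents leaving = 0; resistances in Ω):
  Node 1: (V_1 - 10)/100 + (V_1 - 0)/50 = 0
Collecting terms: 0.03 × V_1 = 0.1  =>  V_1 = 3.333 V
I_R2 = (V_1 - V_2)/R2 = (3.333 - 0)/50 = 0.06667 A
|I_R2| = 0.06667 A

Final answer: |I_R2| = 0.06667 A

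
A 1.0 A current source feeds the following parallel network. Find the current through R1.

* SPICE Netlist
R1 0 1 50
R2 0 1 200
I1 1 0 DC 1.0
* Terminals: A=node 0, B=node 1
All resistors sit directly between nodes 0 and 1, so they are in parallel and share one voltage V; the full source current 1 A splits among them.
1/R_par = 1/50 + 1/200 = 0.025 S  =>  R_par = 40 Ω
V = I × R_par = 1 × 40 = 40 V
I_R1 = V/R1 = 40/50 = 0.8 A

Final answer: 0.8 A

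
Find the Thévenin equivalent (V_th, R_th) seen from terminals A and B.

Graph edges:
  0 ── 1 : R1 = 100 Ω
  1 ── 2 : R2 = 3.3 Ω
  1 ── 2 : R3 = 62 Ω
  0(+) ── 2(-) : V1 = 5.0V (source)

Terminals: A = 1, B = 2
Step 1 — V_th is the open-circuit voltage V_A - V_B (nothing connected across the terminals).
Nodal analysis, taking node 2 as the 0 V reference.
Source V1 fixes V_0 = 5 V.
KCL at each unknown node (sum of currents leaving = 0; resistances in Ω):
  Node 1: (V_1 - 5)/100 + (V_1 - 0)/3.3 + (V_1 - 0)/62 = 0
Collecting terms: 0.3292 × V_1 = 0.05  =>  V_1 = 0.1519 V
V_th = V_1 - V_2 = 0.1519 - 0 = 0.1519 V
Step 2 — R_th: zero the source — replace V1 by a short circuit (node 2 merges into node 0) — and find the resistance seen between A (node 1) and B (node 0).
Reduce the network between node 1 (A) and node 0 (B) by series/parallel combination:
  Rp1 = R1 ‖ R2 ‖ R3 (parallel, all between nodes 0 and 1) = 1/(1/100 + 1/3.3 + 1/62) = 3.038 Ω
R_th = 3.038 Ω

Final answer: V_th = 0.1519 V, R_th = 3.038 Ω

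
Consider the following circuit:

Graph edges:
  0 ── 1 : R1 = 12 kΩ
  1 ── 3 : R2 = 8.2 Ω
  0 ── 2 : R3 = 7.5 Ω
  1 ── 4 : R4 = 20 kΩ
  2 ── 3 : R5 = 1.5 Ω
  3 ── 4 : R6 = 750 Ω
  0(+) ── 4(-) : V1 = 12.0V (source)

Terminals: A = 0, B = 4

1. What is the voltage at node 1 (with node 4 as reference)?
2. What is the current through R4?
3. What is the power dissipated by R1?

Nodal analysis, taking node 4 as the 0 V reference.
Source V1 fixes V_0 = 12 V.
KCL at each unknown node (sum of currents leaving = 0; resistances in Ω):
  Node 1: (V_1 - 12)/12000 + (V_1 - V_3)/8.2 + (V_1 - 0)/20000 = 0
  Node 2: (V_2 - 12)/7.5 + (V_2 - V_3)/1.5 = 0
  Node 3: (V_3 - V_1)/8.2 + (V_3 - V_2)/1.5 + (V_3 - 0)/750 = 0
Collecting terms (coefficients in siemens):
  0.1221·V_1 - 0.122·V_3 = 0.001
  0.8·V_2 - 0.6667·V_3 = 1.6
  0.79·V_3 - 0.122·V_1 - 0.6667·V_2 = 0
Solving these 3 simultaneous equations (Gaussian elimination) gives:
  V_1 = 11.85 V, V_2 = 11.88 V, V_3 = 11.85 V
Part 1:
  Read off the nodal solution: V_1 = 11.85 V
Part 2:
  I_R4 = (V_1 - V_4)/R4 = (11.85 - 0)/20000 = 0.0005924 A
  Magnitude: I_R4 = 0.0005924 A
Part 3:
  I_R1 = (V_0 - V_1)/R1 = (12 - 11.85)/12000 = 0.00001268 A
  P_R1 = I_R1² × R1 = (0.00001268)² × 12000 = 0.00000193 W

Final answers:
1. V_1 = 11.85 V
2. I_R4 = 0.0005924 A
3. P_R1 = 1.93e-06 W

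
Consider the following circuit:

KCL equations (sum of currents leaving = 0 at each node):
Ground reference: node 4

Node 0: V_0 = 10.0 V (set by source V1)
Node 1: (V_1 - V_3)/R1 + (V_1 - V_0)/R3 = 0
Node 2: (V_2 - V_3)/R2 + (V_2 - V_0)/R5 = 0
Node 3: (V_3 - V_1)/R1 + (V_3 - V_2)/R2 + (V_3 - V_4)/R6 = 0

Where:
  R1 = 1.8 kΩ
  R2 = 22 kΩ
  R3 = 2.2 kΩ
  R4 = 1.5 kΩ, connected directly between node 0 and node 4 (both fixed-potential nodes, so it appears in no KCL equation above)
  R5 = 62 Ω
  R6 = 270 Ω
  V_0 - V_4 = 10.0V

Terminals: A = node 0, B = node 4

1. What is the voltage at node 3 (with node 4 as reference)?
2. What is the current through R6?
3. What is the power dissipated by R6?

Nodal analysis, taking node 4 as the 0 V reference.
Source V1 fixes V_0 = 10 V.
KCL at each unknown node (sum of currents leaving = 0; resistances in Ω):
  Node 1: (V_1 - V_3)/1800 + (V_1 - 10)/2200 = 0
  Node 2: (V_2 - V_3)/22000 + (V_2 - 10)/62 = 0
  Node 3: (V_3 - V_1)/1800 + (V_3 - V_2)/22000 + (V_3 - 0)/270 = 0
Collecting terms (coefficients in siemens):
  0.00101·V_1 - 0.0005556·V_3 = 0.004545
  0.01617·V_2 - 0.00004545·V_3 = 0.1613
  0.004305·V_3 - 0.0005556·V_1 - 0.00004545·V_2 = 0
Solving these 3 simultaneous equations (Gaussian elimination) gives:
  V_1 = 4.906 V, V_2 = 9.974 V, V_3 = 0.7385 V
Part 1:
  Read off the nodal solution: V_3 = 0.7385 V
Part 2:
  I_R6 = (V_3 - V_4)/R6 = (0.7385 - 0)/270 = 0.002735 A
  Magnitude: I_R6 = 0.002735 A
Part 3:
  I_R6 = (V_3 - V_4)/R6 = (0.7385 - 0)/270 = 0.002735 A
  P_R6 = I_R6² × R6 = (0.002735)² × 270 = 0.00202 W

Final answers:
1. V_3 = 0.7385 V
2. I_R6 = 0.002735 A
3. P_R6 = 0.00202 W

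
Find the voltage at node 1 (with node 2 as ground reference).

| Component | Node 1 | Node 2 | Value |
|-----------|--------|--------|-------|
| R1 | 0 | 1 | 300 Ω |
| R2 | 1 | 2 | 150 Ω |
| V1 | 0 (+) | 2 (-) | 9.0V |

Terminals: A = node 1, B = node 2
Nodal analysis, taking node 2 as the 0 V reference.
Source V1 fixes V_0 = 9 V.
KCL at each unknown node (sum of currents leaving = 0; resistances in Ω):
  Node 1: (V_1 - 9)/300 + (V_1 - 0)/150 = 0
Collecting terms: 0.01 × V_1 = 0.03  =>  V_1 = 3 V
The requested potential is V_1 = 3 V.

Final answer: V_1 = 3 V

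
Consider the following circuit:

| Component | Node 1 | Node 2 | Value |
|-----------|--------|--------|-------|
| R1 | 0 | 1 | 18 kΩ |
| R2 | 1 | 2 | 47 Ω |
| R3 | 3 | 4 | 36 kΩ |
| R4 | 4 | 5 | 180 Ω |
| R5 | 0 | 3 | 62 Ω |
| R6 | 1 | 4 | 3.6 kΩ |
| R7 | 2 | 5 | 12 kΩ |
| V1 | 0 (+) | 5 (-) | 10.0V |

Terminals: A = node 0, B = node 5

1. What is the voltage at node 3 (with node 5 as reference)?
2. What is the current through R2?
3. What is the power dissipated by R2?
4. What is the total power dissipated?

Nodal analysis, taking node 5 as the 0 V reference.
Source V1 fixes V_0 = 10 V.
KCL at each unknown node (sum of currents leaving = 0; resistances in Ω):
  Node 1: (V_1 - 10)/18000 + (V_1 - V_2)/47 + (V_1 - V_4)/3600 = 0
  Node 2: (V_2 - V_1)/47 + (V_2 - 0)/12000 = 0
  Node 3: (V_3 - V_4)/36000 + (V_3 - 10)/62 = 0
  Node 4: (V_4 - V_3)/36000 + (V_4 - 0)/180 + (V_4 - V_1)/3600 = 0
Collecting terms (coefficients in siemens):
  0.02161·V_1 - 0.02128·V_2 - 0.0002778·V_4 = 0.0005556
  0.02136·V_2 - 0.02128·V_1 = 0
  0.01616·V_3 - 0.00002778·V_4 = 0.1613
  0.005861·V_4 - 0.0002778·V_1 - 0.00002778·V_3 = 0
Solving these 4 simultaneous equations (Gaussian elimination) gives:
  V_1 = 1.411 V, V_2 = 1.405 V, V_3 = 9.983 V, V_4 = 0.1142 V
Part 1:
  Read off the nodal solution: V_3 = 9.983 V
Part 2:
  I_R2 = (V_1 - V_2)/R2 = (1.411 - 1.405)/47 = 0.0001171 A
  Magnitude: I_R2 = 0.0001171 A
Part 3:
  I_R2 = (V_1 - V_2)/R2 = (1.411 - 1.405)/47 = 0.0001171 A
  P_R2 = I_R2² × R2 = (0.0001171)² × 47 = 0.0000006443 W
Part 4:
  Power in each resistor, P = (ΔV)²/R:
    P_R1 = (10 - 1.411)²/18000 = 0.004099 W
    P_R2 = (1.411 - 1.405)²/47 = 0.0000006443 W
    P_R3 = (9.983 - 0.1142)²/36000 = 0.002705 W
    P_R4 = (0.1142 - 0)²/180 = 0.00007241 W
    P_R5 = (10 - 9.983)²/62 = 0.000004659 W
    P_R6 = (1.411 - 0.1142)²/3600 = 0.0004668 W
    P_R7 = (1.405 - 0)²/12000 = 0.0001645 W
  P_total = P_R1 + P_R2 + P_R3 + P_R4 + P_R5 + P_R6 + P_R7 = 0.007513 W

Final answers:
1. V_3 = 9.983 V
2. I_R2 = 0.0001171 A
3. P_R2 = 6.443e-07 W
4. P_total = 0.007513 W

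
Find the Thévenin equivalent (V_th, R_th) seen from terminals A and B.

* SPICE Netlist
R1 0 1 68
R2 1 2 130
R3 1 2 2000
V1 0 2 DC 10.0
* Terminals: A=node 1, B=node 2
Step 1 — V_th is the open-circuit voltage V_A - V_B (nothing connected across the terminals).
Nodal analysis, taking node 2 as the 0 V reference.
Source V1 fixes V_0 = 10 V.
KCL at each unknown node (sum of currents leaving = 0; resistances in Ω):
  Node 1: (V_1 - 10)/68 + (V_1 - 0)/130 + (V_1 - 0)/2000 = 0
Collecting terms: 0.0229 × V_1 = 0.1471  =>  V_1 = 6.422 V
V_th = V_1 - V_2 = 6.422 - 0 = 6.422 V
Step 2 — R_th: zero the source — replace V1 by a short circuit (node 2 merges into node 0) — and find the resistance seen between A (node 1) and B (node 0).
Reduce the network between node 1 (A) and node 0 (B) by series/parallel combination:
  Rp1 = R1 ‖ R2 ‖ R3 (parallel, all between nodes 0 and 1) = 1/(1/68 + 1/130 + 1/2000) = 43.67 Ω
R_th = 43.67 Ω

Final answer: V_th = 6.422 V, R_th = 43.67 Ω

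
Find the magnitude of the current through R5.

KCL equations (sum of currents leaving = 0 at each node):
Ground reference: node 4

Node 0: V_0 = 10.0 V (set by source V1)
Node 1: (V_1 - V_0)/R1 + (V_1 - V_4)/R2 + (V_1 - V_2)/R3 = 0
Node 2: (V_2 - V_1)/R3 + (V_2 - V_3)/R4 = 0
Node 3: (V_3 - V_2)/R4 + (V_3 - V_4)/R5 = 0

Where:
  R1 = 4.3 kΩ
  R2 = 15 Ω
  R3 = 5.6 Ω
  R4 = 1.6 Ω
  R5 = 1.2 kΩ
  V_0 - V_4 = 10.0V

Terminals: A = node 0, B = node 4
Nodal analysis, taking node 4 as the 0 V reference.
Source V1 fixes V_0 = 10 V.
KCL at each unknown node (sum of currents leaving = 0; resistances in Ω):
  Node 1: (V_1 - 10)/4300 + (V_1 - 0)/15 + (V_1 - V_2)/5.6 = 0
  Node 2: (V_2 - V_1)/5.6 + (V_2 - V_3)/1.6 = 0
  Node 3: (V_3 - V_2)/1.6 + (V_3 - 0)/1200 = 0
Collecting terms (coefficients in siemens):
  0.2455·V_1 - 0.1786·V_2 = 0.002326
  0.8036·V_2 - 0.1786·V_1 - 0.625·V_3 = 0
  0.6258·V_3 - 0.625·V_2 = 0
Solving these 3 simultaneous equations (Gaussian elimination) gives:
  V_1 = 0.03434 V, V_2 = 0.03418 V, V_3 = 0.03413 V
I_R5 = (V_3 - V_4)/R5 = (0.03413 - 0)/1200 = 0.00002844 A
|I_R5| = 0.00002844 A

Final answer: |I_R5| = 2.844e-05 A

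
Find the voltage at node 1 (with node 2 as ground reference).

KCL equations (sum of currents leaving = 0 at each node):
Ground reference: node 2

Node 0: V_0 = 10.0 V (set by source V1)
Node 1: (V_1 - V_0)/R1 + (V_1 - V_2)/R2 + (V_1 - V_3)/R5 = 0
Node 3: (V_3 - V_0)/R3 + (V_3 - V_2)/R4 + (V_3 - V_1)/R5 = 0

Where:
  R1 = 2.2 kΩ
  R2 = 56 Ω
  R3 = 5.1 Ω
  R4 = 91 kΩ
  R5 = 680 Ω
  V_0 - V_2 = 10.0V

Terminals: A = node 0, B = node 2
Nodal analysis, taking node 2 as the 0 V reference.
Source V1 fixes V_0 = 10 V.
KCL at each unknown node (sum of currents leaving = 0; resistances in Ω):
  Node 1: (V_1 - 10)/2200 + (V_1 - 0)/56 + (V_1 - V_3)/680 = 0
  Node 3: (V_3 - 10)/5.1 + (V_3 - 0)/91000 + (V_3 - V_1)/680 = 0
Collecting terms (coefficients in siemens):
  0.01978·V_1 - 0.001471·V_3 = 0.004545
  0.1976·V_3 - 0.001471·V_1 = 1.961
Determinant D = (0.01978)(0.1976) - (-0.001471)(-0.001471) = 0.003906
V_1 = [(0.004545)(0.1976) - (-0.001471)(1.961)]/D = 0.9681 V
V_3 = [(0.01978)(1.961) - (0.004545)(-0.001471)]/D = 9.932 V
The requested potential is V_1 = 0.9681 V.

Final answer: V_1 = 0.9681 V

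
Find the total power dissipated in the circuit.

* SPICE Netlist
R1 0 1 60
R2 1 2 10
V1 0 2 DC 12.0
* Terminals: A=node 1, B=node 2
Nodal analysis, taking node 2 as the 0 V reference.
Source V1 fixes V_0 = 12 V.
KCL at each unknown node (sum of currents leaving = 0; resistances in Ω):
  Node 1: (V_1 - 12)/60 + (V_1 - 0)/10 = 0
Collecting terms: 0.1167 × V_1 = 0.2  =>  V_1 = 1.714 V
Power in each resistor, P = (ΔV)²/R:
  P_R1 = (12 - 1.714)²/60 = 1.763 W
  P_R2 = (1.714 - 0)²/10 = 0.2939 W
P_total = P_R1 + P_R2 = 2.057 W

Final answer: 2.057 W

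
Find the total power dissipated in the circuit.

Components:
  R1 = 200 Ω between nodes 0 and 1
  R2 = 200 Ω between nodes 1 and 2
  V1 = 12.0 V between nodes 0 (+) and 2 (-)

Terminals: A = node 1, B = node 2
Nodal analysis, taking node 2 as the 0 V reference.
Source V1 fixes V_0 = 12 V.
KCL at each unknown node (sum of currents leaving = 0; resistances in Ω):
  Node 1: (V_1 - 12)/200 + (V_1 - 0)/200 = 0
Collecting terms: 0.01 × V_1 = 0.06  =>  V_1 = 6 V
Power in each resistor, P = (ΔV)²/R:
  P_R1 = (12 - 6)²/200 = 0.18 W
  P_R2 = (6 - 0)²/200 = 0.18 W
P_total = P_R1 + P_R2 = 0.36 W

Final answer: 0.36 W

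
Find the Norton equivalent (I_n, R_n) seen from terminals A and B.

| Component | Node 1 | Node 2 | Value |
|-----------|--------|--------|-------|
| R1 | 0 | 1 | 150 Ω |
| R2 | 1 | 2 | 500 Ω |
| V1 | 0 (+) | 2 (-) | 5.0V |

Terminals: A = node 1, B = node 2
Find the Thévenin equivalent first; then I_n = V_th/R_th and R_n = R_th.
Step 1 — V_th is the open-circuit voltage V_A - V_B (nothing connected across the terminals).
Nodal analysis, taking node 2 as the 0 V reference.
Source V1 fixes V_0 = 5 V.
KCL at each unknown node (sum of currents leaving = 0; resistances in Ω):
  Node 1: (V_1 - 5)/150 + (V_1 - 0)/500 = 0
Collecting terms: 0.008667 × V_1 = 0.03333  =>  V_1 = 3.846 V
V_th = V_1 - V_2 = 3.846 - 0 = 3.846 V
Step 2 — R_th: zero the source — replace V1 by a short circuit (node 2 merges into node 0) — and find the resistance seen between A (node 1) and B (node 0).
Reduce the network between node 1 (A) and node 0 (B) by series/parallel combination:
  Rp1 = R1 ‖ R2 (parallel, both between nodes 0 and 1) = 1/(1/150 + 1/500) = 115.4 Ω
R_th = 115.4 Ω
I_n = V_th/R_th = 3.846/115.4 = 0.03333 A, and R_n = R_th = 115.4 Ω

Final answer: I_n = 0.03333 A, R_n = 115.4 Ω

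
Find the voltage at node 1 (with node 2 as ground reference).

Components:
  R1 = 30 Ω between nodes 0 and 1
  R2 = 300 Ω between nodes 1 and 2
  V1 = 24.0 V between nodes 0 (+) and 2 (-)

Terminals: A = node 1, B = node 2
Nodal analysis, taking node 2 as the 0 V reference.
Source V1 fixes V_0 = 24 V.
KCL at each unknown node (sum of currents leaving = 0; resistances in Ω):
  Node 1: (V_1 - 24)/30 + (V_1 - 0)/300 = 0
Collecting terms: 0.03667 × V_1 = 0.8  =>  V_1 = 21.82 V
The requested potential is V_1 = 21.82 V.

Final answer: V_1 = 21.82 V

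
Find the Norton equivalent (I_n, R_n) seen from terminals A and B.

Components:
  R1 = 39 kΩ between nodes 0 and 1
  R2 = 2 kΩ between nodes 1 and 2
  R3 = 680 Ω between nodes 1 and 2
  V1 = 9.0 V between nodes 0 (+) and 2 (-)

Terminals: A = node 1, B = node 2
Find the Thévenin equivalent first; then I_n = V_th/R_th and R_n = R_th.
Step 1 — V_th is the open-circuit voltage V_A - V_B (nothing connected across the terminals).
Nodal analysis, taking node 2 as the 0 V reference.
Source V1 fixes V_0 = 9 V.
KCL at each unknown node (sum of currents leaving = 0; resistances in Ω):
  Node 1: (V_1 - 9)/39000 + (V_1 - 0)/2000 + (V_1 - 0)/680 = 0
Collecting terms: 0.001996 × V_1 = 0.0002308  =>  V_1 = 0.1156 V
V_th = V_1 - V_2 = 0.1156 - 0 = 0.1156 V
Step 2 — R_th: zero the source — replace V1 by a short circuit (node 2 merges into node 0) — and find the resistance seen between A (node 1) and B (node 0).
Reduce the network between node 1 (A) and node 0 (B) by series/parallel combination:
  Rp1 = R1 ‖ R2 ‖ R3 (parallel, all between nodes 0 and 1) = 1/(1/39000 + 1/2000 + 1/680) = 500.9 Ω
R_th = 500.9 Ω
I_n = V_th/R_th = 0.1156/500.9 = 0.0002308 A, and R_n = R_th = 500.9 Ω

Final answer: I_n = 0.0002308 A, R_n = 500.9 Ω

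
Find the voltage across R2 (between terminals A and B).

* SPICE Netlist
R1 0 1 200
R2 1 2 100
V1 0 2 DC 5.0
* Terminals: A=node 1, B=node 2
R1 and R2 are in series across V1 (node 0 → node 1 → node 2), and the output A–B is taken across R2, so this is a voltage divider.
Series current: I = V1/(R1 + R2) = 5/(200 + 100) = 5/300 = 0.01667 A
V_R2 = I × R2 = V1 × R2/(R1 + R2) = 5 × 100/300 = 1.667 V

Final answer: 1.667 V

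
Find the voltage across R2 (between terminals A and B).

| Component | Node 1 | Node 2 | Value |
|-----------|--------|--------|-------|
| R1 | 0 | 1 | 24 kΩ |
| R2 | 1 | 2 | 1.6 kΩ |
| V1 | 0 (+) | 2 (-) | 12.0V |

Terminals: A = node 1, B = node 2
R1 and R2 are in series across V1 (node 0 → node 1 → node 2), and the output A–B is taken across R2, so this is a voltage divider.
Series current: I = V1/(R1 + R2) = 12/(24000 + 1600) = 12/25600 = 0.0004687 A
V_R2 = I × R2 = V1 × R2/(R1 + R2) = 12 × 1600/25600 = 0.75 V

Final answer: 0.75 V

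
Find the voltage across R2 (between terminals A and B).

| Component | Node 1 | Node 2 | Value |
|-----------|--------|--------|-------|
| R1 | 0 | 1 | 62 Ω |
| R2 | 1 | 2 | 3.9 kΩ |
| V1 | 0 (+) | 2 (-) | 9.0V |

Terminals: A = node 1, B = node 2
R1 and R2 are in series across V1 (node 0 → node 1 → node 2), and the output A–B is taken across R2, so this is a voltage divider.
Series current: I = V1/(R1 + R2) = 9/(62 + 3900) = 9/3962 = 0.002272 A
V_R2 = I × R2 = V1 × R2/(R1 + R2) = 9 × 3900/3962 = 8.859 V

Final answer: 8.859 V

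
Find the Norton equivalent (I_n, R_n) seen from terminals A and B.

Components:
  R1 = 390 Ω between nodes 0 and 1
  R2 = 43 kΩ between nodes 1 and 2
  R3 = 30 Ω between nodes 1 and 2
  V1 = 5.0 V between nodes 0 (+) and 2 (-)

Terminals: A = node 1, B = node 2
Find the Thévenin equivalent first; then I_n = V_th/R_th and R_n = R_th.
Step 1 — V_th is the open-circuit voltage V_A - V_B (nothing connected across the terminals).
Nodal analysis, taking node 2 as the 0 V reference.
Source V1 fixes V_0 = 5 V.
KCL at each unknown node (sum of currents leaving = 0; resistances in Ω):
  Node 1: (V_1 - 5)/390 + (V_1 - 0)/43000 + (V_1 - 0)/30 = 0
Collecting terms: 0.03592 × V_1 = 0.01282  =>  V_1 = 0.3569 V
V_th = V_1 - V_2 = 0.3569 - 0 = 0.3569 V
Step 2 — R_th: zero the source — replace V1 by a short circuit (node 2 merges into node 0) — and find the resistance seen between A (node 1) and B (node 0).
Reduce the network between node 1 (A) and node 0 (B) by series/parallel combination:
  Rp1 = R1 ‖ R2 ‖ R3 (parallel, all between nodes 0 and 1) = 1/(1/390 + 1/43000 + 1/30) = 27.84 Ω
R_th = 27.84 Ω
I_n = V_th/R_th = 0.3569/27.84 = 0.01282 A, and R_n = R_th = 27.84 Ω

Final answer: I_n = 0.01282 A, R_n = 27.84 Ω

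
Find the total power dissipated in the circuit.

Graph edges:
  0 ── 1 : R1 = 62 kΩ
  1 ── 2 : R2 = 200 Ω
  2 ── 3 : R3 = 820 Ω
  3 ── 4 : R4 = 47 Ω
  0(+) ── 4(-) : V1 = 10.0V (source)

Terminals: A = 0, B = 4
Nodal analysis, taking node 4 as the 0 V reference.
Source V1 fixes V_0 = 10 V.
KCL at each unknown node (sum of currents leaving = 0; resistances in Ω):
  Node 1: (V_1 - 10)/62000 + (V_1 - V_2)/200 = 0
  Node 2: (V_2 - V_1)/200 + (V_2 - V_3)/820 = 0
  Node 3: (V_3 - V_2)/820 + (V_3 - 0)/47 = 0
Collecting terms (coefficients in siemens):
  0.005016·V_1 - 0.005·V_2 = 0.0001613
  0.00622·V_2 - 0.005·V_1 - 0.00122·V_3 = 0
  0.0225·V_3 - 0.00122·V_2 = 0
Solving these 3 simultaneous equations (Gaussian elimination) gives:
  V_1 = 0.1692 V, V_2 = 0.1375 V, V_3 = 0.007452 V
Power in each resistor, P = (ΔV)²/R:
  P_R1 = (10 - 0.1692)²/62000 = 0.001559 W
  P_R2 = (0.1692 - 0.1375)²/200 = 0.000005028 W
  P_R3 = (0.1375 - 0.007452)²/820 = 0.00002062 W
  P_R4 = (0.007452 - 0)²/47 = 0.000001182 W
P_total = P_R1 + P_R2 + P_R3 + P_R4 = 0.001586 W

Final answer: 0.001586 W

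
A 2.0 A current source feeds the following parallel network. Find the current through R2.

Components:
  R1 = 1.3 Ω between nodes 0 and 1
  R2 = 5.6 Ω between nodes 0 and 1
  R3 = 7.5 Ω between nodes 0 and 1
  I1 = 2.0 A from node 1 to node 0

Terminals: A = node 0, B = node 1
All resistors sit directly between nodes 0 and 1, so they are in parallel and share one voltage V; the full source current 2 A splits among them.
1/R_par = 1/1.3 + 1/5.6 + 1/7.5 = 1.081 S  =>  R_par = 0.925 Ω
V = I × R_par = 2 × 0.925 = 1.85 V
I_R2 = V/R2 = 1.85/5.6 = 0.3303 A

Final answer: 0.3303 A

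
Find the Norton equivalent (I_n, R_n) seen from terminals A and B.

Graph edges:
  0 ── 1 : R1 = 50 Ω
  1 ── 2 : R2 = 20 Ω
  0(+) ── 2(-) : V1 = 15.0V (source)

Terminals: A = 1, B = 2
Find the Thévenin equivalent first; then I_n = V_th/R_th and R_n = R_th.
Step 1 — V_th is the open-circuit voltage V_A - V_B (nothing connected across the terminals).
Nodal analysis, taking node 2 as the 0 V reference.
Source V1 fixes V_0 = 15 V.
KCL at each unknown node (sum of currents leaving = 0; resistances in Ω):
  Node 1: (V_1 - 15)/50 + (V_1 - 0)/20 = 0
Collecting terms: 0.07 × V_1 = 0.3  =>  V_1 = 4.286 V
V_th = V_1 - V_2 = 4.286 - 0 = 4.286 V
Step 2 — R_th: zero the source — replace V1 by a short circuit (node 2 merges into node 0) — and find the resistance seen between A (node 1) and B (node 0).
Reduce the network between node 1 (A) and node 0 (B) by series/parallel combination:
  Rp1 = R1 ‖ R2 (parallel, both between nodes 0 and 1) = 1/(1/50 + 1/20) = 14.29 Ω
R_th = 14.29 Ω
I_n = V_th/R_th = 4.286/14.29 = 0.3 A, and R_n = R_th = 14.29 Ω

Final answer: I_n = 0.3 A, R_n = 14.29 Ω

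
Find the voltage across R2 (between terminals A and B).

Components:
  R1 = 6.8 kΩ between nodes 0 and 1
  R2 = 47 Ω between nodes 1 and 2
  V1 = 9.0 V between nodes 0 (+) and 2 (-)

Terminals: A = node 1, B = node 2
R1 and R2 are in series across V1 (node 0 → node 1 → node 2), and the output A–B is taken across R2, so this is a voltage divider.
Series current: I = V1/(R1 + R2) = 9/(6800 + 47) = 9/6847 = 0.001314 A
V_R2 = I × R2 = V1 × R2/(R1 + R2) = 9 × 47/6847 = 0.06178 V

Final answer: 0.06178 V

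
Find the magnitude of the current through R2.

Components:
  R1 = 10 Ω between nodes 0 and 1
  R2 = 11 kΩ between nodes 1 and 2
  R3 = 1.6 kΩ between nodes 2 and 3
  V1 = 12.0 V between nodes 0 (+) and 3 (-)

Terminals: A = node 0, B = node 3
Nodal analysis, taking node 3 as the 0 V reference.
Source V1 fixes V_0 = 12 V.
KCL at each unknown node (sum of currents leaving = 0; resistances in Ω):
  Node 1: (V_1 - 12)/10 + (V_1 - V_2)/11000 = 0
  Node 2: (V_2 - V_1)/11000 + (V_2 - 0)/1600 = 0
Collecting terms (coefficients in siemens):
  0.1001·V_1 - 0.00009091·V_2 = 1.2
  0.0007159·V_2 - 0.00009091·V_1 = 0
Determinant D = (0.1001)(0.0007159) - (-0.00009091)(-0.00009091) = 0.00007165
V_1 = [(1.2)(0.0007159) - (-0.00009091)(0)]/D = 11.99 V
V_2 = [(0.1001)(0) - (1.2)(-0.00009091)]/D = 1.523 V
I_R2 = (V_1 - V_2)/R2 = (11.99 - 1.523)/11000 = 0.0009516 A
|I_R2| = 0.0009516 A

Final answer: |I_R2| = 0.0009516 A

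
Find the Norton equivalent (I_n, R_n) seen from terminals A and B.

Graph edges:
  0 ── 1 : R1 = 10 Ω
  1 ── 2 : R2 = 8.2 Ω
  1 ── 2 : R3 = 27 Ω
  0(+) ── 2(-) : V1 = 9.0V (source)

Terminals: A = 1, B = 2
Find the Thévenin equivalent first; then I_n = V_th/R_th and R_n = R_th.
Step 1 — V_th is the open-circuit voltage V_A - V_B (nothing connected across the terminals).
Nodal analysis, taking node 2 as the 0 V reference.
Source V1 fixes V_0 = 9 V.
KCL at each unknown node (sum of currents leaving = 0; resistances in Ω):
  Node 1: (V_1 - 9)/10 + (V_1 - 0)/8.2 + (V_1 - 0)/27 = 0
Collecting terms: 0.259 × V_1 = 0.9  =>  V_1 = 3.475 V
V_th = V_1 - V_2 = 3.475 - 0 = 3.475 V
Step 2 — R_th: zero the source — replace V1 by a short circuit (node 2 merges into node 0) — and find the resistance seen between A (node 1) and B (node 0).
Reduce the network between node 1 (A) and node 0 (B) by series/parallel combination:
  Rp1 = R1 ‖ R2 ‖ R3 (parallel, all between nodes 0 and 1) = 1/(1/10 + 1/8.2 + 1/27) = 3.861 Ω
R_th = 3.861 Ω
I_n = V_th/R_th = 3.475/3.861 = 0.9 A, and R_n = R_th = 3.861 Ω

Final answer: I_n = 0.9 A, R_n = 3.861 Ω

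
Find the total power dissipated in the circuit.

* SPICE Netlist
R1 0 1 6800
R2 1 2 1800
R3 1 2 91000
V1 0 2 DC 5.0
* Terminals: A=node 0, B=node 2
Nodal analysis, taking node 2 as the 0 V reference.
Source V1 fixes V_0 = 5 V.
KCL at each unknown node (sum of currents leaving = 0; resistances in Ω):
  Node 1: (V_1 - 5)/6800 + (V_1 - 0)/1800 + (V_1 - 0)/91000 = 0
Collecting terms: 0.0007136 × V_1 = 0.0007353  =>  V_1 = 1.03 V
Power in each resistor, P = (ΔV)²/R:
  P_R1 = (5 - 1.03)²/6800 = 0.002317 W
  P_R2 = (1.03 - 0)²/1800 = 0.0005898 W
  P_R3 = (1.03 - 0)²/91000 = 0.00001167 W
P_total = P_R1 + P_R2 + P_R3 = 0.002919 W

Final answer: 0.002919 W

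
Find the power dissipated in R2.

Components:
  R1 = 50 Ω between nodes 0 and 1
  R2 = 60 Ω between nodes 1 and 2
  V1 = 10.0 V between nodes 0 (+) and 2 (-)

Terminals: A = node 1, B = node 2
Nodal analysis, taking node 2 as the 0 V reference.
Source V1 fixes V_0 = 10 V.
KCL at each unknown node (sum of currents leaving = 0; resistances in Ω):
  Node 1: (V_1 - 10)/50 + (V_1 - 0)/60 = 0
Collecting terms: 0.03667 × V_1 = 0.2  =>  V_1 = 5.455 V
I_R2 = (V_1 - V_2)/R2 = (5.455 - 0)/60 = 0.09091 A
P_R2 = I_R2² × R2 = (0.09091)² × 60 = 0.4959 W

Final answer: 0.4959 W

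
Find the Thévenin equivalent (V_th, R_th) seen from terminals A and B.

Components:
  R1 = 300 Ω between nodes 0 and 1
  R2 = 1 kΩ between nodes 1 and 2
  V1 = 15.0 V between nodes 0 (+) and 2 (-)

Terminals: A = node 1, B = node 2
Step 1 — V_th is the open-circuit voltage V_A - V_B (nothing connected across the terminals).
Nodal analysis, taking node 2 as the 0 V reference.
Source V1 fixes V_0 = 15 V.
KCL at each unknown node (sum of currents leaving = 0; resistances in Ω):
  Node 1: (V_1 - 15)/300 + (V_1 - 0)/1000 = 0
Collecting terms: 0.004333 × V_1 = 0.05  =>  V_1 = 11.54 V
V_th = V_1 - V_2 = 11.54 - 0 = 11.54 V
Step 2 — R_th: zero the source — replace V1 by a short circuit (node 2 merges into node 0) — and find the resistance seen between A (node 1) and B (node 0).
Reduce the network between node 1 (A) and node 0 (B) by series/parallel combination:
  Rp1 = R1 ‖ R2 (parallel, both between nodes 0 and 1) = 1/(1/300 + 1/1000) = 230.8 Ω
R_th = 230.8 Ω

Final answer: V_th = 11.54 V, R_th = 230.8 Ω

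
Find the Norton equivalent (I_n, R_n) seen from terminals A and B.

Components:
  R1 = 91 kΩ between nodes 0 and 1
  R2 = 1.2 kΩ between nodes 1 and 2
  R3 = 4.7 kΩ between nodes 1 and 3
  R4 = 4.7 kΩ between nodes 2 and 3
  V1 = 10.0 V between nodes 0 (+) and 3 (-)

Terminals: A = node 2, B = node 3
Find the Thévenin equivalent first; then I_n = V_th/R_th and R_n = R_th.
Step 1 — V_th is the open-circuit voltage V_A - V_B (nothing connected across the terminals).
Nodal analysis, taking node 3 as the 0 V reference.
Source V1 fixes V_0 = 10 V.
KCL at each unknown node (sum of currents leaving = 0; resistances in Ω):
  Node 1: (V_1 - 10)/91000 + (V_1 - V_2)/1200 + (V_1 - 0)/4700 = 0
  Node 2: (V_2 - V_1)/1200 + (V_2 - 0)/4700 = 0
Collecting terms (coefficients in siemens):
  0.001057·V_1 - 0.0008333·V_2 = 0.0001099
  0.001046·V_2 - 0.0008333·V_1 = 0
Determinant D = (0.001057)(0.001046) - (-0.0008333)(-0.0008333) = 0.0000004114
V_1 = [(0.0001099)(0.001046) - (-0.0008333)(0)]/D = 0.2794 V
V_2 = [(0.001057)(0) - (0.0001099)(-0.0008333)]/D = 0.2226 V
V_th = V_2 - V_3 = 0.2226 - 0 = 0.2226 V
Step 2 — R_th: zero the source — replace V1 by a short circuit (node 3 merges into node 0) — and find the resistance seen between A (node 2) and B (node 0).
Reduce the network between node 2 (A) and node 0 (B) by series/parallel combination:
  Rp1 = R1 ‖ R3 (parallel, both between nodes 0 and 1) = 1/(1/91000 + 1/4700) = 4469 Ω
  Rs1 = R2 + Rp1 (series, joined only at node 1) = 1200 + 4469 = 5669 Ω
  Rp2 = R4 ‖ Rs1 (parallel, both between nodes 0 and 2) = 1/(1/4700 + 1/5669) = 2570 Ω
R_th = 2.57 kΩ
I_n = V_th/R_th = 0.2226/2570 = 0.00008663 A, and R_n = R_th = 2.57 kΩ

Final answer: I_n = 8.663e-05 A, R_n = 2.57 kΩ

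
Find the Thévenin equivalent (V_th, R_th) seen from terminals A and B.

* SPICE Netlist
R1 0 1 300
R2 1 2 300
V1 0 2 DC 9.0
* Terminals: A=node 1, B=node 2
Step 1 — V_th is the open-circuit voltage V_A - V_B (nothing connected across the terminals).
Nodal analysis, taking node 2 as the 0 V reference.
Source V1 fixes V_0 = 9 V.
KCL at each unknown node (sum of currents leaving = 0; resistances in Ω):
  Node 1: (V_1 - 9)/300 + (V_1 - 0)/300 = 0
Collecting terms: 0.006667 × V_1 = 0.03  =>  V_1 = 4.5 V
V_th = V_1 - V_2 = 4.5 - 0 = 4.5 V
Step 2 — R_th: zero the source — replace V1 by a short circuit (node 2 merges into node 0) — and find the resistance seen between A (node 1) and B (node 0).
Reduce the network between node 1 (A) and node 0 (B) by series/parallel combination:
  Rp1 = R1 ‖ R2 (parallel, both between nodes 0 and 1) = 1/(1/300 + 1/300) = 150 Ω
R_th = 150 Ω

Final answer: V_th = 4.5 V, R_th = 150 Ω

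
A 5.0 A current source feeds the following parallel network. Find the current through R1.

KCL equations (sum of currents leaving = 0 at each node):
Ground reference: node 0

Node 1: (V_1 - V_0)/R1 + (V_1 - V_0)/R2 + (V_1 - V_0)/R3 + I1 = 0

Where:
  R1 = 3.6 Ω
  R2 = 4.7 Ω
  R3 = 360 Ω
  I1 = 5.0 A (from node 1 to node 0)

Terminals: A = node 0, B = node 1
All resistors sit directly between nodes 0 and 1, so they are in parallel and share one voltage V; the full source current 5 A splits among them.
1/R_par = 1/3.6 + 1/4.7 + 1/360 = 0.4933 S  =>  R_par = 2.027 Ω
V = I × R_par = 5 × 2.027 = 10.14 V
I_R1 = V/R1 = 10.14/3.6 = 2.815 A

Final answer: 2.815 A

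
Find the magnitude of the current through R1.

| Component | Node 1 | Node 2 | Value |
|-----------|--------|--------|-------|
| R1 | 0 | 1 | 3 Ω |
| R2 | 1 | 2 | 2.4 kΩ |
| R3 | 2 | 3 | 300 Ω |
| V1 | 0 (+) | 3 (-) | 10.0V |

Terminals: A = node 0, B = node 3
Nodal analysis, taking node 3 as the 0 V reference.
Source V1 fixes V_0 = 10 V.
KCL at each unknown node (sum of currents leaving = 0; resistances in Ω):
  Node 1: (V_1 - 10)/3 + (V_1 - V_2)/2400 = 0
  Node 2: (V_2 - V_1)/2400 + (V_2 - 0)/300 = 0
Collecting terms (coefficients in siemens):
  0.3337·V_1 - 0.0004167·V_2 = 3.333
  0.00375·V_2 - 0.0004167·V_1 = 0
Determinant D = (0.3337)(0.00375) - (-0.0004167)(-0.0004167) = 0.001251
V_1 = [(3.333)(0.00375) - (-0.0004167)(0)]/D = 9.989 V
V_2 = [(0.3337)(0) - (3.333)(-0.0004167)]/D = 1.11 V
I_R1 = (V_0 - V_1)/R1 = (10 - 9.989)/3 = 0.0037 A
|I_R1| = 0.0037 A

Final answer: |I_R1| = 0.0037 A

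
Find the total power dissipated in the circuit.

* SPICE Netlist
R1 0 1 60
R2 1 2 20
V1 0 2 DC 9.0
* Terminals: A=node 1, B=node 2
Nodal analysis, taking node 2 as the 0 V reference.
Source V1 fixes V_0 = 9 V.
KCL at each unknown node (sum of currents leaving = 0; resistances in Ω):
  Node 1: (V_1 - 9)/60 + (V_1 - 0)/20 = 0
Collecting terms: 0.06667 × V_1 = 0.15  =>  V_1 = 2.25 V
Power in each resistor, P = (ΔV)²/R:
  P_R1 = (9 - 2.25)²/60 = 0.7594 W
  P_R2 = (2.25 - 0)²/20 = 0.2531 W
P_total = P_R1 + P_R2 = 1.012 W

Final answer: 1.012 W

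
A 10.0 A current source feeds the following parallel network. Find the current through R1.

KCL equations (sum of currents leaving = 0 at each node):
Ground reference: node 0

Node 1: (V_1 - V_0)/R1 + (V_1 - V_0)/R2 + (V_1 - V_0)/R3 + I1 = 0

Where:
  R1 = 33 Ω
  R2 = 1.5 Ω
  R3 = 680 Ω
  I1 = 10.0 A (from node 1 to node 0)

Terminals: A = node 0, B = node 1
All resistors sit directly between nodes 0 and 1, so they are in parallel and share one voltage V; the full source current 10 A splits among them.
1/R_par = 1/33 + 1/1.5 + 1/680 = 0.6984 S  =>  R_par = 1.432 Ω
V = I × R_par = 10 × 1.432 = 14.32 V
I_R1 = V/R1 = 14.32/33 = 0.4339 A

Final answer: 0.4339 A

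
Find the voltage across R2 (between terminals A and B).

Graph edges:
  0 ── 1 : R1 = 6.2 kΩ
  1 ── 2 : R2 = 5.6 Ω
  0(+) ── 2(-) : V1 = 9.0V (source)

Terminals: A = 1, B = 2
R1 and R2 are in series across V1 (node 0 → node 1 → node 2), and the output A–B is taken across R2, so this is a voltage divider.
Series current: I = V1/(R1 + R2) = 9/(6200 + 5.6) = 9/6206 = 0.00145 A
V_R2 = I × R2 = V1 × R2/(R1 + R2) = 9 × 5.6/6206 = 0.008122 V

Final answer: 0.008122 V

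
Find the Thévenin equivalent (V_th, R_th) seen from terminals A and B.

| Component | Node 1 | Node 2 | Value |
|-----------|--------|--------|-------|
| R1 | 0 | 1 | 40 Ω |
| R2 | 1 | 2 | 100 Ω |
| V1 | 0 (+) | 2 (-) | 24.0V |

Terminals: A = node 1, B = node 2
Step 1 — V_th is the open-circuit voltage V_A - V_B (nothing connected across the terminals).
Nodal analysis, taking node 2 as the 0 V reference.
Source V1 fixes V_0 = 24 V.
KCL at each unknown node (sum of currents leaving = 0; resistances in Ω):
  Node 1: (V_1 - 24)/40 + (V_1 - 0)/100 = 0
Collecting terms: 0.035 × V_1 = 0.6  =>  V_1 = 17.14 V
V_th = V_1 - V_2 = 17.14 - 0 = 17.14 V
Step 2 — R_th: zero the source — replace V1 by a short circuit (node 2 merges into node 0) — and find the resistance seen between A (node 1) and B (node 0).
Reduce the network between node 1 (A) and node 0 (B) by series/parallel combination:
  Rp1 = R1 ‖ R2 (parallel, both between nodes 0 and 1) = 1/(1/40 + 1/100) = 28.57 Ω
R_th = 28.57 Ω

Final answer: V_th = 17.14 V, R_th = 28.57 Ω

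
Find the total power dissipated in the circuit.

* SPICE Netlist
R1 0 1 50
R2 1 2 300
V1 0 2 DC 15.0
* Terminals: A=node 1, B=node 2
Nodal analysis, taking node 2 as the 0 V reference.
Source V1 fixes V_0 = 15 V.
KCL at each unknown node (sum of currents leaving = 0; resistances in Ω):
  Node 1: (V_1 - 15)/50 + (V_1 - 0)/300 = 0
Collecting terms: 0.02333 × V_1 = 0.3  =>  V_1 = 12.86 V
Power in each resistor, P = (ΔV)²/R:
  P_R1 = (15 - 12.86)²/50 = 0.09184 W
  P_R2 = (12.86 - 0)²/300 = 0.551 W
P_total = P_R1 + P_R2 = 0.6429 W

Final answer: 0.6429 W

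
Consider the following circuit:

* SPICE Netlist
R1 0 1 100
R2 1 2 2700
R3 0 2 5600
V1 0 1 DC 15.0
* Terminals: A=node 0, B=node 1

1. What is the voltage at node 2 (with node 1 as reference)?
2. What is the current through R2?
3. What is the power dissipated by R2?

Nodal analysis, taking node 1 as the 0 V reference.
Source V1 fixes V_0 = 15 V.
KCL at each unknown node (sum of currents leaving = 0; resistances in Ω):
  Node 2: (V_2 - 0)/2700 + (V_2 - 15)/5600 = 0
Collecting terms: 0.0005489 × V_2 = 0.002679  =>  V_2 = 4.88 V
Part 1:
  Read off the nodal solution: V_2 = 4.88 V
Part 2:
  I_R2 = (V_1 - V_2)/R2 = (0 - 4.88)/2700 = -0.001807 A
  Magnitude: I_R2 = 0.001807 A
Part 3:
  I_R2 = (V_1 - V_2)/R2 = (0 - 4.88)/2700 = -0.001807 A
  P_R2 = I_R2² × R2 = (-0.001807)² × 2700 = 0.008818 W

Final answers:
1. V_2 = 4.88 V
2. I_R2 = 0.001807 A
3. P_R2 = 0.008818 W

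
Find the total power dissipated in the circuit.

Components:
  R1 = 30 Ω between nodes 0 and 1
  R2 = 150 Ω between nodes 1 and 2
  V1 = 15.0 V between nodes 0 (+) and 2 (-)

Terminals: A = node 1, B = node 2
Nodal analysis, taking node 2 as the 0 V reference.
Source V1 fixes V_0 = 15 V.
KCL at each unknown node (sum of currents leaving = 0; resistances in Ω):
  Node 1: (V_1 - 15)/30 + (V_1 - 0)/150 = 0
Collecting terms: 0.04 × V_1 = 0.5  =>  V_1 = 12.5 V
Power in each resistor, P = (ΔV)²/R:
  P_R1 = (15 - 12.5)²/30 = 0.2083 W
  P_R2 = (12.5 - 0)²/150 = 1.042 W
P_total = P_R1 + P_R2 = 1.25 W

Final answer: 1.25 W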